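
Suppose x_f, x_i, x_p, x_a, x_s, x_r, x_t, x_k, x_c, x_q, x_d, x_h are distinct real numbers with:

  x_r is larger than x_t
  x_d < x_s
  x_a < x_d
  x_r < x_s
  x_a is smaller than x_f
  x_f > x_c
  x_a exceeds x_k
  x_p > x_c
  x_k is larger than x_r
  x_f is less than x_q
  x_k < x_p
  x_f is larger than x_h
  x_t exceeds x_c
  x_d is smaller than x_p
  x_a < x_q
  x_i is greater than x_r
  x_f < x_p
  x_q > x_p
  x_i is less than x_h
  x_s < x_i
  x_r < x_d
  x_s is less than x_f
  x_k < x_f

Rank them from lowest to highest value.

The consecutive links are each given: x_c < x_t; x_t < x_r; x_r < x_k; x_k < x_a; x_a < x_d; x_d < x_s; x_s < x_i; x_i < x_h; x_h < x_f; x_f < x_p; x_p < x_q.

x_c < x_t < x_r < x_k < x_a < x_d < x_s < x_i < x_h < x_f < x_p < x_q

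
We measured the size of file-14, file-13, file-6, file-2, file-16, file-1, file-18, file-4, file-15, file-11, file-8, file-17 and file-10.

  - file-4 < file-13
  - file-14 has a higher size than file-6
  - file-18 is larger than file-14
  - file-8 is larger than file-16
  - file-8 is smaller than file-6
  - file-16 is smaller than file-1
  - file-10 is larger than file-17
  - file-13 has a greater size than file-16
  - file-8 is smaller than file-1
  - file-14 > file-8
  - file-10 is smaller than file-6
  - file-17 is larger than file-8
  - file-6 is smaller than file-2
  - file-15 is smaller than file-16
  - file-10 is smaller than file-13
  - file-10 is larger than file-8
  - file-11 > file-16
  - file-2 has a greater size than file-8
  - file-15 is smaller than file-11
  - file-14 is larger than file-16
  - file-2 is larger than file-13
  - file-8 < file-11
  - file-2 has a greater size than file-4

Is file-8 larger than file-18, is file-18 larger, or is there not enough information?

file-18

file-8 < file-17 and file-17 < file-10 give file-8 < file-10.
With file-10 < file-6: file-8 < file-17 < file-10 < file-6.
With file-6 < file-14: file-8 < file-17 < file-10 < file-6 < file-14.
Then file-14 < file-18 extends the chain to file-18.
So file-18 is larger.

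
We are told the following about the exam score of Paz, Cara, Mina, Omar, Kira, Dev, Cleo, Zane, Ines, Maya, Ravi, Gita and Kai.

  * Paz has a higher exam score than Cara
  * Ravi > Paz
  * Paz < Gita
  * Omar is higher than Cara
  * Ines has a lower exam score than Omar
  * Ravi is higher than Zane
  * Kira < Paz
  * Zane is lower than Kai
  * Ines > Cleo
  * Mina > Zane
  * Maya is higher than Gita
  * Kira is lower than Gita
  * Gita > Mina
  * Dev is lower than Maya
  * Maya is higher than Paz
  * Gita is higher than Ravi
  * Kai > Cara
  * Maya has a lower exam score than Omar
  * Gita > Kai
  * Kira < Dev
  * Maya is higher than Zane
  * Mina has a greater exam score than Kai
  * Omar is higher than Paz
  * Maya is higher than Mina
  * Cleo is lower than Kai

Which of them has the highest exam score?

Chaining downward from Omar: directly below it, Ines, Cara, Paz, Maya; then Cleo, Zane, Kira, Mina, Dev, Gita; then Kai, Ravi.
That covers every other element, and nothing is given above Omar, so Omar is the highest exam score.

Omar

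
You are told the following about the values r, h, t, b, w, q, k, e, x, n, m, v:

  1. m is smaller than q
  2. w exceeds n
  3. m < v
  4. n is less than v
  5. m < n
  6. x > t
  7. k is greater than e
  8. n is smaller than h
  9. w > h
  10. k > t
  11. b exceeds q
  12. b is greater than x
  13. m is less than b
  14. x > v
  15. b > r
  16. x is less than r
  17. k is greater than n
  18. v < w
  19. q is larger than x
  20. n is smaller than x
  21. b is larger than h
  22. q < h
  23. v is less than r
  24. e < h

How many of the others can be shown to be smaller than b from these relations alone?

9

Directly below b: m, x, r, q, h.
One step further: n, t, e, v (9 so far).
No other element is forced below b by the given relations, so the count is 9.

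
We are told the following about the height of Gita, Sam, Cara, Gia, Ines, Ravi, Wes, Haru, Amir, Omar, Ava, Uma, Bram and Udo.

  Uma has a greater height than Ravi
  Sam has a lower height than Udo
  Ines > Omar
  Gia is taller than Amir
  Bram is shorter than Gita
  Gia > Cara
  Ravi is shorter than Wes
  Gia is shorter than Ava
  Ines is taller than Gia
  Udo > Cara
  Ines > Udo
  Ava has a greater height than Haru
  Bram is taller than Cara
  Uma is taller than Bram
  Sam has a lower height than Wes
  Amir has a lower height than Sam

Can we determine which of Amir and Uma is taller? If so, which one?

Following every chain through Amir: above Amir we get Sam, Gia, Udo, Ines, Ava, Wes.
Uma is not reached, and no chain runs the other way from Uma to Amir.
So the given relations leave the order of Amir and Uma undetermined.

undetermined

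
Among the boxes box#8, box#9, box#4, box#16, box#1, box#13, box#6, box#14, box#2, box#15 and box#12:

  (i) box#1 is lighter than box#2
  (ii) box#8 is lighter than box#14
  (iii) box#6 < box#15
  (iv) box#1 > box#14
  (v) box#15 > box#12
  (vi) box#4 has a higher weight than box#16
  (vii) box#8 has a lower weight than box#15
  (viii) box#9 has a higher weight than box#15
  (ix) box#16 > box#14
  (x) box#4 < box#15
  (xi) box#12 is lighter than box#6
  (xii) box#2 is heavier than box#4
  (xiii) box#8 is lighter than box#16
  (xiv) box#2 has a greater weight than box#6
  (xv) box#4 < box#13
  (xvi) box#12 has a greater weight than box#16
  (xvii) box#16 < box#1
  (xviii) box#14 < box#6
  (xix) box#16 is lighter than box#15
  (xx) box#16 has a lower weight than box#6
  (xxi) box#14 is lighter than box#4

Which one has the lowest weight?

box#14 is not least since box#8 < box#14; box#16 is not least since box#8 < box#16; box#4 is not least since box#14 < box#4; box#12 is not least since box#16 < box#12; box#13 is not least since box#4 < box#13; box#6 is not least since box#12 < box#6; box#15 is not least since box#4 < box#15; box#9 is not least since box#15 < box#9; box#1 is not least since box#14 < box#1; box#2 is not least since box#4 < box#2.
Only box#8 has nothing below it, so box#8 is the lowest weight.

box#8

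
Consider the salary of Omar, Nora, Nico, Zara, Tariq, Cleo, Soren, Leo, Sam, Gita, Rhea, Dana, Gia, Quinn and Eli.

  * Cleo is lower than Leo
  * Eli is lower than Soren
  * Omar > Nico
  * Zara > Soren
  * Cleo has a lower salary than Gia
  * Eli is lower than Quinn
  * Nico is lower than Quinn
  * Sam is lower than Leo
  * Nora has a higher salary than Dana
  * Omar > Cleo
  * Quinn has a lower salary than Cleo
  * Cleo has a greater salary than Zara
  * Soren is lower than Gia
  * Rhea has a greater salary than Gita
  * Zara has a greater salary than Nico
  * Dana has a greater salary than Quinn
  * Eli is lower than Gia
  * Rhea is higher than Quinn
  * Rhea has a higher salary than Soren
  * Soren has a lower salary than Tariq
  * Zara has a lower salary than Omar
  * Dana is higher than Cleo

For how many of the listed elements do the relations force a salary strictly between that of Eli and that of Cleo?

Chaining upward from Eli reaches: Soren, Quinn, Zara, Rhea, Omar, Dana, Leo, Nora, Gia, Tariq.
Chaining downward from Cleo reaches: Nico, Soren, Quinn, Zara.
Strictly between Eli and Cleo are those in both lists: Soren, Quinn, Zara — 3 elements.

3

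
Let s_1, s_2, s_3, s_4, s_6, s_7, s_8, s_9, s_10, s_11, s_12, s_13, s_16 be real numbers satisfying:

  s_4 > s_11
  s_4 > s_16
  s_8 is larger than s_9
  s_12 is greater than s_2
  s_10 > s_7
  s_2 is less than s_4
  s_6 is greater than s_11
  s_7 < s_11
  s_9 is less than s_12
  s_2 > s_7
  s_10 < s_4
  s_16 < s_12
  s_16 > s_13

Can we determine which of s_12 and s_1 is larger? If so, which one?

undetermined

Following every chain through s_1: nothing is chained to s_1.
s_12 is not reached, and no chain runs the other way from s_12 to s_1.
So the given relations leave the order of s_1 and s_12 undetermined.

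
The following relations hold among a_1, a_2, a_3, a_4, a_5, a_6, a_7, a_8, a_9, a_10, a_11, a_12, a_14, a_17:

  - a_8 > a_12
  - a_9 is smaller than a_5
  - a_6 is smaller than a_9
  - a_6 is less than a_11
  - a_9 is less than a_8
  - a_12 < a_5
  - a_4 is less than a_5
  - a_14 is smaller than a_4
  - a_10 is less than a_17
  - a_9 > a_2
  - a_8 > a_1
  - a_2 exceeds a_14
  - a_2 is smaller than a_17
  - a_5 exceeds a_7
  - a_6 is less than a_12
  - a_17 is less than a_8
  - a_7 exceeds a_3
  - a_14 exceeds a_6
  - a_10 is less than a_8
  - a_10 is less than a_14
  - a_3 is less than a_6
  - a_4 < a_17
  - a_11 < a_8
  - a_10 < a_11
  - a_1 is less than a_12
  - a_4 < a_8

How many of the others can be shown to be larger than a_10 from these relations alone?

Directly above a_10: a_14, a_11, a_17, a_8.
One step further: a_2, a_4 (6 so far).
One step further: a_9, a_5 (8 so far).
No other element is forced above a_10 by the given relations, so the count is 8.

8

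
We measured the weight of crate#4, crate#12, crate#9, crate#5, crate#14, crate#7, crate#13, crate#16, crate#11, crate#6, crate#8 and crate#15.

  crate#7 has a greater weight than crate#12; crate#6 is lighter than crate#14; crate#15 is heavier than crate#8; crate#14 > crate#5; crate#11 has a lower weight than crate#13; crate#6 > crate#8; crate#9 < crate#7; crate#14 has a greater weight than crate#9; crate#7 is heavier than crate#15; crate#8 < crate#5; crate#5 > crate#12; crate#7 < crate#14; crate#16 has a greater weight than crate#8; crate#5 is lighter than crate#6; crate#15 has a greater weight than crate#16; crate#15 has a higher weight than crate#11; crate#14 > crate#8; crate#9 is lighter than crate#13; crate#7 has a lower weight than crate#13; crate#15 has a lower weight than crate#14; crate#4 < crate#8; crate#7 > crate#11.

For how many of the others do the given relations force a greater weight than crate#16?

4

The elements the relations force above crate#16 are crate#15, crate#7, crate#13, crate#14 — no chain reaches any other.
That is 4.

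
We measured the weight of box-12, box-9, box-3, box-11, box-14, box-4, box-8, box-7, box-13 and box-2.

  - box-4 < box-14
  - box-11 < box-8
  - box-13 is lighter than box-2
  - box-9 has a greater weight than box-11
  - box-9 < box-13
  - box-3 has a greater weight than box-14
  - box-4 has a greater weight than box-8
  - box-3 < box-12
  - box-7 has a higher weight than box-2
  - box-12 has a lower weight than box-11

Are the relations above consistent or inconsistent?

Chaining the given relations yields box-8 < box-4 < box-14 < box-3 < box-12 < box-11, so box-8 < box-11. But one relation states box-11 < box-8. These cannot both hold.

inconsistent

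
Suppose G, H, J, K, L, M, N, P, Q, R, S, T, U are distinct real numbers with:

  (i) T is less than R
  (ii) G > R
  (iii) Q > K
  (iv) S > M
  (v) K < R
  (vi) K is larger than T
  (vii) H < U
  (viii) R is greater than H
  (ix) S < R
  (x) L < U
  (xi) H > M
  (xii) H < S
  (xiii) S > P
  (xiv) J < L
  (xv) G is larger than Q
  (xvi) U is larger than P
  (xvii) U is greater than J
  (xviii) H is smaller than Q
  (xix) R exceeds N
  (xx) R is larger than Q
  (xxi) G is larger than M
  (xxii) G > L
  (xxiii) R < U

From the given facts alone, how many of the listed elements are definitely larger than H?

The elements the relations force above H are Q, S, R, U, G — no chain reaches any other.
That is 5.

5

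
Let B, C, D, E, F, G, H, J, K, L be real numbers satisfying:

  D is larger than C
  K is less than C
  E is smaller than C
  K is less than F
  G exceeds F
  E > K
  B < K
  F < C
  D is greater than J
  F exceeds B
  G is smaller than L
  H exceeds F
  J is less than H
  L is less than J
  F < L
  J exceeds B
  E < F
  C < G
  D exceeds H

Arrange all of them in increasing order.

B < K < E < F < C < G < L < J < H < D

The consecutive links are each given: B < K; K < E; E < F; F < C; C < G; G < L; L < J; J < H; H < D.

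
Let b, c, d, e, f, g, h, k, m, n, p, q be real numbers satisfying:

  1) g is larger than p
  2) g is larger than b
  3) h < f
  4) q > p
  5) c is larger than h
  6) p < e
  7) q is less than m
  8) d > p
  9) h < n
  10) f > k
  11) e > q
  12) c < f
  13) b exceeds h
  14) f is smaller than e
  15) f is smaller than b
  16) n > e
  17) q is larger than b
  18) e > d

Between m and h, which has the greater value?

m

Link the given pairs in sequence: h < c; c < f; f < b; b < q; q < m.
Chaining these gives h < c < f < b < q < m.
So h < m; m is the larger of the two.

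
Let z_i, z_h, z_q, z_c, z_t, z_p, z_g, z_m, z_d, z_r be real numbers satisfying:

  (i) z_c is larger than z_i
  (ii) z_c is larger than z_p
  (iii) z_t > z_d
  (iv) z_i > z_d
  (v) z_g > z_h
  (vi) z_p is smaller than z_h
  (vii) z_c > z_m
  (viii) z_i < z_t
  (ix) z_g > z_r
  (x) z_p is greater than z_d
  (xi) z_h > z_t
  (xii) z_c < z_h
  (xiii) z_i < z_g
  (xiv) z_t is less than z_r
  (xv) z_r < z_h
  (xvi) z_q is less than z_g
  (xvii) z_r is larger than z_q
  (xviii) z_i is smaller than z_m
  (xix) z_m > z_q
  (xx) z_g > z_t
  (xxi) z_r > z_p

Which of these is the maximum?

z_g

Chaining downward from z_g: directly below it, z_q, z_i, z_t, z_r, z_h; then z_d, z_p, z_c; then z_m.
That covers every other element, and nothing is given above z_g, so z_g is the maximum.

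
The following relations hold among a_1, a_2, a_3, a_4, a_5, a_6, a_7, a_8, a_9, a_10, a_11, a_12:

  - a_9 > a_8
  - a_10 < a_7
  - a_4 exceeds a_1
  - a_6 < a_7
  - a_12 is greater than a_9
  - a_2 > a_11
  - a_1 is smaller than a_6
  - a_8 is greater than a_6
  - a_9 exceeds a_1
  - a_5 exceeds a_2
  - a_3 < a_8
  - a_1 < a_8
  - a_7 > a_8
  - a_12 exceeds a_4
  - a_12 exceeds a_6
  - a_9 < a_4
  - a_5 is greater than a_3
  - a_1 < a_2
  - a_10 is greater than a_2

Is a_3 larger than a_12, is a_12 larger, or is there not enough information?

a_12

a_3 < a_8 and a_8 < a_9 give a_3 < a_9.
Then a_9 < a_4 extends the chain to a_4.
With a_4 < a_12: a_3 < a_8 < a_9 < a_4 < a_12.
So a_12 is larger.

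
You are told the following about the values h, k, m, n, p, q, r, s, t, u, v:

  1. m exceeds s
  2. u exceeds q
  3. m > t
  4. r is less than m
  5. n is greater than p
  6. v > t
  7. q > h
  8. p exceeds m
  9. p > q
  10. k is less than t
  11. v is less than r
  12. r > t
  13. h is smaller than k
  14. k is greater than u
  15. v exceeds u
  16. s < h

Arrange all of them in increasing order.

Each adjacent pair is fixed by a given relation: s < h; h < q; q < u; u < k; k < t; t < v; v < r; r < m; m < p; p < n. Chaining them end to end gives the full order.

s < h < q < u < k < t < v < r < m < p < n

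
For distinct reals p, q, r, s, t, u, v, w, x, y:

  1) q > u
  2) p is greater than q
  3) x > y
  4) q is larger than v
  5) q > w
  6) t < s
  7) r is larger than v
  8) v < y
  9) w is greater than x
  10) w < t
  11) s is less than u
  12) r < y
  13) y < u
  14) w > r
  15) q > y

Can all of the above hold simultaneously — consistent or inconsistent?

Every relation is compatible with v < r < y < x < w < t < s < u < q < p; the set is consistent.

consistent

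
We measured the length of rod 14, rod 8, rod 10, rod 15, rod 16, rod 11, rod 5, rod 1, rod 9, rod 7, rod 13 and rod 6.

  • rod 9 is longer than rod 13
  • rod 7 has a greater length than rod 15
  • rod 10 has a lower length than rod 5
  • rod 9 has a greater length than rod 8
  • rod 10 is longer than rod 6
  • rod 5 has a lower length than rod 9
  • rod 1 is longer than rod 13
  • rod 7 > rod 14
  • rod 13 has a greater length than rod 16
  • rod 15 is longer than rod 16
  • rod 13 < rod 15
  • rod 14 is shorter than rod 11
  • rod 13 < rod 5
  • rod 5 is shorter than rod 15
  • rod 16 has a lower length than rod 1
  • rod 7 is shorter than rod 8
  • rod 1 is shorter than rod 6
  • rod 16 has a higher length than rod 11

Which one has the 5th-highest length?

rod 5

The consecutive relations fix a unique order: rod 14 < rod 11 < rod 16 < rod 13 < rod 1 < rod 6 < rod 10 < rod 5 < rod 15 < rod 7 < rod 8 < rod 9.
The 5th largest is rod 5.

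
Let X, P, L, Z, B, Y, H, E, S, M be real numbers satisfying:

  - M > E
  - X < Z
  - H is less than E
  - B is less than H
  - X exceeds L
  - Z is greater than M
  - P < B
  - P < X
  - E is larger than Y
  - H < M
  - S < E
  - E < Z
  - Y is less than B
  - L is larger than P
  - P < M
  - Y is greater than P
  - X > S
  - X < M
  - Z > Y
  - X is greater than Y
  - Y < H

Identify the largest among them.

Z

Chaining downward from Z: directly below it, Y, X, E, M; then P, S, H, L; then B.
That covers every other element, and nothing is given above Z, so Z is the largest.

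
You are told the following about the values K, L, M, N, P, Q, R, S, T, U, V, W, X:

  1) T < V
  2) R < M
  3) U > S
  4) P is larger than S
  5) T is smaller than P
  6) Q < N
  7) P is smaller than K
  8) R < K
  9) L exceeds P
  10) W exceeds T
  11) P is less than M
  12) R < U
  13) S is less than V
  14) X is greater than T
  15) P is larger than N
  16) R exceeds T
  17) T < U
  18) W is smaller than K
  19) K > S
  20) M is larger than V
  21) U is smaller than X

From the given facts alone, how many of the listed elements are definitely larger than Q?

From Q the given relations immediately reach N.
From those, P — 2 in total.
From those, K, L, M — 5 in total.
Nothing else is reachable above Q; 5 in all.

5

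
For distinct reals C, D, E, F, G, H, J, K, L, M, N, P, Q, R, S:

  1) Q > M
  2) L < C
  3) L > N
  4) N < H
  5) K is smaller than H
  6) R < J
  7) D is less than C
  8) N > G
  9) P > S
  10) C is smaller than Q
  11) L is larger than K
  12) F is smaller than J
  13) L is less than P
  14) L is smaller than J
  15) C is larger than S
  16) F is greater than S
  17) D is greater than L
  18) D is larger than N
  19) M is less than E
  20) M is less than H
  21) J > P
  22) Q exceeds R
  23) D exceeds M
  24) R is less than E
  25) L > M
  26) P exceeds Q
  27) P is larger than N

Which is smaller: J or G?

Link the given pairs in sequence: G < N; N < L; L < C; C < Q; Q < P; P < J.
Chaining these gives G < N < L < C < Q < P < J.
So G < J; G is the smaller of the two.

G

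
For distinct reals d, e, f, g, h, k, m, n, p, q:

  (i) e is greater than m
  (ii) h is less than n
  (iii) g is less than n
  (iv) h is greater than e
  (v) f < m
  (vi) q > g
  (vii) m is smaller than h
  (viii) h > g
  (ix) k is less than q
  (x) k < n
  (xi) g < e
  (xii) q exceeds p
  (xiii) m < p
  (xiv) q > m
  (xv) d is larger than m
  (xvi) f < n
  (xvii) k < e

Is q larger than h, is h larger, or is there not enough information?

undetermined

Following every chain through q: below q we get f, k, g, m, p.
h is not reached, and no chain runs the other way from h to q.
So the given relations leave the order of q and h undetermined.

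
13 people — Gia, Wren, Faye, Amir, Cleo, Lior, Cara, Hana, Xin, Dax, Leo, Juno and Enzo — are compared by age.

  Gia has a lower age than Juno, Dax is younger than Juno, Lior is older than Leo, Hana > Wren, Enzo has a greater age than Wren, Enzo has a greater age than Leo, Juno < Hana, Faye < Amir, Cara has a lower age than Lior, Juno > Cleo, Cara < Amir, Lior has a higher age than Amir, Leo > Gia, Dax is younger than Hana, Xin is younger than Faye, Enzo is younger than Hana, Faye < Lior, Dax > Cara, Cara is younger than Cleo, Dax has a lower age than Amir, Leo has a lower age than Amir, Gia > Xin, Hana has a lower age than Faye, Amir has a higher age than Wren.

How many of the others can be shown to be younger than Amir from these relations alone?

Directly below Amir: Cara, Dax, Leo, Wren, Faye.
One step further: Xin, Gia, Hana (8 so far).
One step further: Juno, Enzo (10 so far).
One step further: Cleo (11 so far).
Nothing else is reachable below Amir; 11 in all.

11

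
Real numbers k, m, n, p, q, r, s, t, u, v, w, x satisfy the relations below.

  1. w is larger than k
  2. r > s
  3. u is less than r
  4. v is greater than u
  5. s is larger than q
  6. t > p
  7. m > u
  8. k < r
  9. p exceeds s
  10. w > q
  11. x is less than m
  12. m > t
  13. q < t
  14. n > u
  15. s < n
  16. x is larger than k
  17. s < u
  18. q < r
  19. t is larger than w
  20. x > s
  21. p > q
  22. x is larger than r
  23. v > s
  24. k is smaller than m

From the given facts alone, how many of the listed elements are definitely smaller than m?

Directly below m: k, u, x, t.
One step further: q, s, p, r, w (9 so far).
No other element is forced below m by the given relations, so the count is 9.

9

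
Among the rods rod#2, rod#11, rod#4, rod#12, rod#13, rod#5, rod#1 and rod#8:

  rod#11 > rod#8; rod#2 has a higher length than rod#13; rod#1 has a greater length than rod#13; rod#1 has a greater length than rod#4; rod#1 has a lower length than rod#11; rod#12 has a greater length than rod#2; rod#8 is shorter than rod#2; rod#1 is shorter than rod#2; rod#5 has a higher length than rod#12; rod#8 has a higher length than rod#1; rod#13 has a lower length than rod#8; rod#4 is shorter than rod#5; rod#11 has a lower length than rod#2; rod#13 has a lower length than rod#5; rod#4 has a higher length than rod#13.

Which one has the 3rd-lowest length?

Piecing the relations together gives one ordering: rod#13 < rod#4 < rod#1 < rod#8 < rod#11 < rod#2 < rod#12 < rod#5.
The 3rd smallest is rod#1.

rod#1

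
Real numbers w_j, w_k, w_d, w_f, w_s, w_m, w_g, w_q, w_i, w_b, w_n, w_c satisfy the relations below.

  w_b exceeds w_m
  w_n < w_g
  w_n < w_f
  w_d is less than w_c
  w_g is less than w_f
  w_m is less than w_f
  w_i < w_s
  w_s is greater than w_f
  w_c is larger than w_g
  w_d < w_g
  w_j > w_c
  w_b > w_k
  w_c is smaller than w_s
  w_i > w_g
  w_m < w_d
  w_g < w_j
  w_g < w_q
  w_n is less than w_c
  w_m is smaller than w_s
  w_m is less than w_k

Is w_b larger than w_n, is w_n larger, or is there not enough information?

Following every chain through w_n: above w_n we get w_g, w_q, w_c, w_j, w_i, w_f, w_s.
w_b is not reached, and no chain runs the other way from w_b to w_n.
So the given relations leave the order of w_n and w_b undetermined.

undetermined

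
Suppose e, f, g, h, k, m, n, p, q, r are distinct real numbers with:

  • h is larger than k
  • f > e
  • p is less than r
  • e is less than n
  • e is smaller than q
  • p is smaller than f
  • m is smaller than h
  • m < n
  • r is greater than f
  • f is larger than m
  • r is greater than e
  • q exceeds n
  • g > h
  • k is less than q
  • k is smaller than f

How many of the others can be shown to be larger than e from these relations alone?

4

The elements the relations force above e are n, q, f, r — no chain reaches any other.
That is 4.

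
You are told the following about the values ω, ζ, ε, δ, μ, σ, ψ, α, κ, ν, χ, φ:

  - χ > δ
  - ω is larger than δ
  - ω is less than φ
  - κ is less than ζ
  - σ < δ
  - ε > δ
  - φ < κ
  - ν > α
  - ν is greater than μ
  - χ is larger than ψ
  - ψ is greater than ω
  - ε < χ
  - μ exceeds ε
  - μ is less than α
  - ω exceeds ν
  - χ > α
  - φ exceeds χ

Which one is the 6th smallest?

ν

Chaining the given pairs: σ < δ < ε < μ < α < ν < ω < ψ < χ < φ < κ < ζ.
The 6th smallest is ν.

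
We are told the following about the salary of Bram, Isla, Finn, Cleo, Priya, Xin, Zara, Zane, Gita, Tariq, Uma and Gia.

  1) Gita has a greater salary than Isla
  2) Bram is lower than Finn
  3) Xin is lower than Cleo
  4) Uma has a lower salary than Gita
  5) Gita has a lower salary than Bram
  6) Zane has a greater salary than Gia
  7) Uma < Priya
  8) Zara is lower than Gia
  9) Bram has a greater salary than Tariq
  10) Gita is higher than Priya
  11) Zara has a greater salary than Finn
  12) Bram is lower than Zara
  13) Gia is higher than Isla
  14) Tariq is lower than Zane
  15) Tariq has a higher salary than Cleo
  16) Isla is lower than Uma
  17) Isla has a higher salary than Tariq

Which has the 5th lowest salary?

Uma

Piecing the relations together gives one ordering: Xin < Cleo < Tariq < Isla < Uma < Priya < Gita < Bram < Finn < Zara < Gia < Zane.
Counting 5 from the smallest end gives Uma.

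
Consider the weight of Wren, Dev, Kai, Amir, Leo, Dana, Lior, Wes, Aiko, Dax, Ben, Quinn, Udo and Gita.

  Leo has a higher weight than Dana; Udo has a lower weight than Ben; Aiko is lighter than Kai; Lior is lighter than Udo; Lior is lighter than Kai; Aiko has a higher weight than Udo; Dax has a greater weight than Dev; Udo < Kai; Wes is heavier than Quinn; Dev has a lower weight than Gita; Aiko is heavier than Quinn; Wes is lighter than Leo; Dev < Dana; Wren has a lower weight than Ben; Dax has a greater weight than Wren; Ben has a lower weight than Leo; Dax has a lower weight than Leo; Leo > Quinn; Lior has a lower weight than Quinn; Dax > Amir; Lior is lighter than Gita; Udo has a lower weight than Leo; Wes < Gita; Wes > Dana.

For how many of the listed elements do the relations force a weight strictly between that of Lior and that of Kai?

3

The relations place Lior below Kai. An element lies strictly between them when it is forced above Lior and also forced below Kai.
Above Lior: {Quinn, Udo, Ben, Aiko, Wes, Gita, Leo}. Below Kai: {Quinn, Udo, Aiko}.
Intersection: {Quinn, Udo, Aiko} — 3.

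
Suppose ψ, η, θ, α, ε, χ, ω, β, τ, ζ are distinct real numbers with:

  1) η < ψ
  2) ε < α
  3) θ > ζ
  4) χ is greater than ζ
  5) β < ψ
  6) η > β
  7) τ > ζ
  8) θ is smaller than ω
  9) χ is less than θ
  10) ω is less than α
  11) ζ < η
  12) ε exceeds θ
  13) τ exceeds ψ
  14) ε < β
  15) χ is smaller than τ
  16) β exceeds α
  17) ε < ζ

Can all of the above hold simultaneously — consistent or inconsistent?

Chaining the given relations yields ε < ζ < χ < θ, so ε < θ. But one relation states θ < ε. These cannot both hold.

inconsistent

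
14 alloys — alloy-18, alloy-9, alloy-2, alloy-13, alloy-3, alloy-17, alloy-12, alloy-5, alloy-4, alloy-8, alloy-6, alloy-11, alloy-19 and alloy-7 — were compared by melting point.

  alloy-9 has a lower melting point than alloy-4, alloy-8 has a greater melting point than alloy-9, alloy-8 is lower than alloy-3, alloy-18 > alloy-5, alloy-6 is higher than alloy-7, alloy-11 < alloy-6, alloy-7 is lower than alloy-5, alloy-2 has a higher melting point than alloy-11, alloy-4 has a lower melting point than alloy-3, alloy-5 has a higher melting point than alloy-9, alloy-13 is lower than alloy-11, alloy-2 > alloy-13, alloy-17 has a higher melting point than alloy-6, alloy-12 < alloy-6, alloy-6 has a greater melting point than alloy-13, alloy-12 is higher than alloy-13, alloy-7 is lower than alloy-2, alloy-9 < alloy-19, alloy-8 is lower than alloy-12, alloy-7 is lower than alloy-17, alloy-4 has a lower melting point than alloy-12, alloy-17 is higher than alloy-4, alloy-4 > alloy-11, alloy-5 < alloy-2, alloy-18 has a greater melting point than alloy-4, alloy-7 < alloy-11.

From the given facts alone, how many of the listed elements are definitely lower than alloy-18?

6

The elements the relations force below alloy-18 are alloy-9, alloy-7, alloy-13, alloy-11, alloy-4, alloy-5 — no chain reaches any other.
That is 6.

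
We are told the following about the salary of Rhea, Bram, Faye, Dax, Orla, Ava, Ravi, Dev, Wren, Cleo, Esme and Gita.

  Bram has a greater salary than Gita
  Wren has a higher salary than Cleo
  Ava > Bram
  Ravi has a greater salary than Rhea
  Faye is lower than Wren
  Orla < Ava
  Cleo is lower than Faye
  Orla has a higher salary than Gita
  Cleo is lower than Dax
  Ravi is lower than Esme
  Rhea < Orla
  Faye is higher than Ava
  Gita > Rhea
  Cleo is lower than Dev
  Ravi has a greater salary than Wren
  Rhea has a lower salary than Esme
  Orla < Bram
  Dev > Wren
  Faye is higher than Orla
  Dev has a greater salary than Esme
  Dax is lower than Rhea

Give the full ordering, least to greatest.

Nothing is placed below Cleo, so it is least; from there Cleo < Dax; Dax < Rhea; Rhea < Gita; Gita < Orla; Orla < Bram; Bram < Ava; Ava < Faye; Faye < Wren; Wren < Ravi; Ravi < Esme; Esme < Dev, each given directly.

Cleo < Dax < Rhea < Gita < Orla < Bram < Ava < Faye < Wren < Ravi < Esme < Dev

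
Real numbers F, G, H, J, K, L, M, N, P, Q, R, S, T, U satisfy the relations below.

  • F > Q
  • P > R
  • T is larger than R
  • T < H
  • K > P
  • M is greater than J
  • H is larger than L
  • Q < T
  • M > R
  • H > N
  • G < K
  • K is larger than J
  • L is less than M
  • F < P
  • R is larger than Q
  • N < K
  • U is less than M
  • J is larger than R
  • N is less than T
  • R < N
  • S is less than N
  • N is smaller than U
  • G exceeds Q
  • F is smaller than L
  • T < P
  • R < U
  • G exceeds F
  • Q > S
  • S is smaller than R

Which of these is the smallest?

S

Chaining upward from S: directly above it, Q, R, N; then J, T, F, G, P, U, K, H, M; then L.
That covers every other element, and nothing is given below S, so S is the smallest.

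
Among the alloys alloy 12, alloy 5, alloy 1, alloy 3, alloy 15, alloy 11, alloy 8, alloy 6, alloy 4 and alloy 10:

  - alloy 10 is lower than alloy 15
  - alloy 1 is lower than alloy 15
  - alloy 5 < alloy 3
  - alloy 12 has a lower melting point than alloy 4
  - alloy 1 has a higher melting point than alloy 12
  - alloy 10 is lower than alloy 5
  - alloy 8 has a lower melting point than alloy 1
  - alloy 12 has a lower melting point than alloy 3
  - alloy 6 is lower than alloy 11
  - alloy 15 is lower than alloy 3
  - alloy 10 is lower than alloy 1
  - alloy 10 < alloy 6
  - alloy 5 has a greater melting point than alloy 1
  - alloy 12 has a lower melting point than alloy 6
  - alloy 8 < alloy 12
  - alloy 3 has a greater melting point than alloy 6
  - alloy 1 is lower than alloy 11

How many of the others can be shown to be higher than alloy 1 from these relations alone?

The elements the relations force above alloy 1 are alloy 15, alloy 11, alloy 5, alloy 3 — no chain reaches any other.
That is 4.

4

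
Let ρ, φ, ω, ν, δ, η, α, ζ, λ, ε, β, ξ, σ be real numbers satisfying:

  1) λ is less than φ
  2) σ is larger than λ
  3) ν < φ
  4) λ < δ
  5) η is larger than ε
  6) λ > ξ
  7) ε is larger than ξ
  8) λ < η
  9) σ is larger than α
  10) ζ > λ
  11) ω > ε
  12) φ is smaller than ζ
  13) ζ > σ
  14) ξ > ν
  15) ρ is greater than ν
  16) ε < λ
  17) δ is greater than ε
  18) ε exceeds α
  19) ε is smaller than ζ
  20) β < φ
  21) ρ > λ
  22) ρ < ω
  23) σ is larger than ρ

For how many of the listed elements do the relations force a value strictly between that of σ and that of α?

The relations place α below σ. An element lies strictly between them when it is forced above α and also forced below σ.
Above α: {ε, λ, η, φ, ρ, δ, ω, ζ}. Below σ: {ν, ξ, ε, λ, ρ}.
Intersection: {ε, λ, ρ} — 3.

3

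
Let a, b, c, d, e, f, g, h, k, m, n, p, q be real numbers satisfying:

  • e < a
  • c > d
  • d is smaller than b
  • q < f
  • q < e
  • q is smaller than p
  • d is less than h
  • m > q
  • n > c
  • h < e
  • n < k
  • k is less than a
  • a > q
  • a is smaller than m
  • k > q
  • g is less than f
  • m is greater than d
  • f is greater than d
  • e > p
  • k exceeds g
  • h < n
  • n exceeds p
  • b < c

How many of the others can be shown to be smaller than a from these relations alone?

10

Directly below a: q, e, k.
One step further: p, h, n, g (7 so far).
One step further: d, c (9 so far).
One step further: b (10 so far).
No other element is forced below a by the given relations, so the count is 10.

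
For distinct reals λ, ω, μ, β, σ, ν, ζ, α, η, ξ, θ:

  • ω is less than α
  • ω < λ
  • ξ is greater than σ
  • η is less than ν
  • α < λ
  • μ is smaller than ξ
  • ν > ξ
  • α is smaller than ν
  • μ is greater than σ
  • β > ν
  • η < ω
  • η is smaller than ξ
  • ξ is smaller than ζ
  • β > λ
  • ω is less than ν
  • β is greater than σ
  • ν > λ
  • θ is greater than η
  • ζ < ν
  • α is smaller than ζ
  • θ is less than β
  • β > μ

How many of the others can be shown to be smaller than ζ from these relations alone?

From ζ the given relations immediately reach ξ, α.
From those, σ, μ, η, ω — 6 in total.
Nothing else is reachable below ζ; 6 in all.

6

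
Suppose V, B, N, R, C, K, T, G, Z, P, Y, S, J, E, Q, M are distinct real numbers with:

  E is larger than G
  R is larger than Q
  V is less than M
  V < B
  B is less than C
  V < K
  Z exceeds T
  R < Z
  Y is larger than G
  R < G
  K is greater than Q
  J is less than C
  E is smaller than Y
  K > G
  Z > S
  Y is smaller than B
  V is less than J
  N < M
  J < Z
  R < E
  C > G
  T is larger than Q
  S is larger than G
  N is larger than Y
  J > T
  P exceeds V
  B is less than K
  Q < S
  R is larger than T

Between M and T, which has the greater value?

M

Chaining the given relations: T < R < G < E < Y < N < M.
So T < M; M is the larger of the two.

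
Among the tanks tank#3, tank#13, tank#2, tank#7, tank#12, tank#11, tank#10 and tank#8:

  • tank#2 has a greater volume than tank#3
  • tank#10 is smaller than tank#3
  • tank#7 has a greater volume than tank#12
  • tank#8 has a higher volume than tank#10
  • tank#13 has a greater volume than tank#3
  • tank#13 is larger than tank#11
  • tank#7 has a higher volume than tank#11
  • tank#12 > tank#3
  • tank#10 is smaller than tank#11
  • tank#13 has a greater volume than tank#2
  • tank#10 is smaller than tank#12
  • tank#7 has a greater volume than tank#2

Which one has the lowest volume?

tank#10

Chaining upward from tank#10: directly above it, tank#3, tank#11, tank#12, tank#8; then tank#2, tank#7, tank#13.
That covers every other element, and nothing is given below tank#10, so tank#10 is the lowest volume.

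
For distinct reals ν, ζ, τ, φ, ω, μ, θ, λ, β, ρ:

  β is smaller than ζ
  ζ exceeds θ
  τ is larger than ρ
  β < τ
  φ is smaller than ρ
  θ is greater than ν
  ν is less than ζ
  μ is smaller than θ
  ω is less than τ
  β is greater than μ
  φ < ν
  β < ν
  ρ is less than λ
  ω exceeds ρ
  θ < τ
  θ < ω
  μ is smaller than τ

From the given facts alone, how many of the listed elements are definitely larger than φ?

7

The elements the relations force above φ are ρ, ν, λ, θ, ω, ζ, τ — no chain reaches any other.
That is 7.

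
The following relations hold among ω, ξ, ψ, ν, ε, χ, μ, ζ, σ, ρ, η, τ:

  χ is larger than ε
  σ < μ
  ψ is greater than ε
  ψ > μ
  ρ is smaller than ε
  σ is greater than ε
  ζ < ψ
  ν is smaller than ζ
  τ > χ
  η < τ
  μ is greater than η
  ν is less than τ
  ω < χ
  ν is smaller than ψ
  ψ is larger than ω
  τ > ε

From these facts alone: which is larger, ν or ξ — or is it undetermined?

Following every chain through ξ: nothing is chained to ξ.
ν is not reached, and no chain runs the other way from ν to ξ.
So the given relations leave the order of ξ and ν undetermined.

undetermined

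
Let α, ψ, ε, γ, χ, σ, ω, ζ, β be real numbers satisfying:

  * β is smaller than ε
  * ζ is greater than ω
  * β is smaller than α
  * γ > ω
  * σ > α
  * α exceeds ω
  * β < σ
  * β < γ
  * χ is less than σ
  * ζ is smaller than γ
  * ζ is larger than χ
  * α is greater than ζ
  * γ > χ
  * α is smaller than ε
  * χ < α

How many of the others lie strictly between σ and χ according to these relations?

2

The relations place χ below σ. An element lies strictly between them when it is forced above χ and also forced below σ.
Above χ: {ζ, α, γ, ε}. Below σ: {β, ω, ζ, α}.
Intersection: {ζ, α} — 2.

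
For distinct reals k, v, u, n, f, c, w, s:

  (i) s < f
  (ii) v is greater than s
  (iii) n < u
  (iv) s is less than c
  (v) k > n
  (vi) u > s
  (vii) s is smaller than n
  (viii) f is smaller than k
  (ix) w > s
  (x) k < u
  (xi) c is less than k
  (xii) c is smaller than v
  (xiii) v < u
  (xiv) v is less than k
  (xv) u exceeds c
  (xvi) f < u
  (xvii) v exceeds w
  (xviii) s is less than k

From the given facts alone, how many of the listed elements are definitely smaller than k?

6

From k the given relations immediately reach s, n, c, f, v.
From those, w — 6 in total.
No other element is forced below k by the given relations, so the count is 6.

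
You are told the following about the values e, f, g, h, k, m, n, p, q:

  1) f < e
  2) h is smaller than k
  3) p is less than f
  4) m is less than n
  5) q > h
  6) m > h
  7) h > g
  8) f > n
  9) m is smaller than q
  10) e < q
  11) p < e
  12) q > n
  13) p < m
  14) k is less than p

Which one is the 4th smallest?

p

Chaining the given pairs: g < h < k < p < m < n < f < e < q.
The 4th smallest is p.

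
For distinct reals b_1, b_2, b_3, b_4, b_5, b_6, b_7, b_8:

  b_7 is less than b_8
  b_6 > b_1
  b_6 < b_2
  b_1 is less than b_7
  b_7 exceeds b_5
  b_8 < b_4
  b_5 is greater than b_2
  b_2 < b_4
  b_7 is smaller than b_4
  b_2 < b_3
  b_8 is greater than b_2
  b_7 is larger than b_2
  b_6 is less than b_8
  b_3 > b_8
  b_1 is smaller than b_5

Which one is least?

b_1

b_6 is not least since b_1 < b_6; b_2 is not least since b_6 < b_2; b_5 is not least since b_1 < b_5; b_7 is not least since b_2 < b_7; b_8 is not least since b_6 < b_8; b_3 is not least since b_2 < b_3; b_4 is not least since b_2 < b_4.
Only b_1 has nothing below it, so b_1 is the least.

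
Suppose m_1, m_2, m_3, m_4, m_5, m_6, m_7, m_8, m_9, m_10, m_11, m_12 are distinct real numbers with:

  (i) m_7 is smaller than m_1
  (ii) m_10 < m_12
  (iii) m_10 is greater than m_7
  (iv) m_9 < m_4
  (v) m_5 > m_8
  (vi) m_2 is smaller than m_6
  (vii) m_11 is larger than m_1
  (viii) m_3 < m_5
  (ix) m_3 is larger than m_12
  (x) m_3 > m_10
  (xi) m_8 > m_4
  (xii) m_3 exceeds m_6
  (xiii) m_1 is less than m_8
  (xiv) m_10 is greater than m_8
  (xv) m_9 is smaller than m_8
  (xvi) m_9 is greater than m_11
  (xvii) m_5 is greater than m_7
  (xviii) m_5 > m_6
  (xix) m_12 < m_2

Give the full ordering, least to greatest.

m_7 < m_1 < m_11 < m_9 < m_4 < m_8 < m_10 < m_12 < m_2 < m_6 < m_3 < m_5

Nothing is placed below m_7, so it is least; from there m_7 < m_1; m_1 < m_11; m_11 < m_9; m_9 < m_4; m_4 < m_8; m_8 < m_10; m_10 < m_12; m_12 < m_2; m_2 < m_6; m_6 < m_3; m_3 < m_5, each given directly.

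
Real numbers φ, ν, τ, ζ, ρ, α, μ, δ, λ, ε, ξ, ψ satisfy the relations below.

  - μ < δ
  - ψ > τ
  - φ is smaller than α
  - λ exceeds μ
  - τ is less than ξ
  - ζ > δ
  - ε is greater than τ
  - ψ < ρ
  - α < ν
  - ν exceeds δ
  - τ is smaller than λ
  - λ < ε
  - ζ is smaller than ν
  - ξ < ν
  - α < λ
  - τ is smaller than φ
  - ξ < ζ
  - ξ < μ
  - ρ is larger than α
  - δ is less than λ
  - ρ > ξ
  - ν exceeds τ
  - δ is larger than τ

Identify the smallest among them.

τ

Chaining upward from τ: directly above it, ξ, φ, ψ, δ, λ, ε, ν; then μ, α, ζ, ρ.
That covers every other element, and nothing is given below τ, so τ is the smallest.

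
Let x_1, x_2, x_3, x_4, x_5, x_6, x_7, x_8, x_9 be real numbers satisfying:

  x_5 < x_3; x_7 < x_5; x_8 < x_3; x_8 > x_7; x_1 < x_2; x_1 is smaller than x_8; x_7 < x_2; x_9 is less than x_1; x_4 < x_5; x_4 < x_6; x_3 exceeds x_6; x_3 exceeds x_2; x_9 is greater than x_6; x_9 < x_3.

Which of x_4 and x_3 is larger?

x_3

Link the given pairs in sequence: x_4 < x_6; x_6 < x_9; x_9 < x_1; x_1 < x_2; x_2 < x_3.
Together: x_4 < x_6 < x_9 < x_1 < x_2 < x_3.
So x_4 < x_3; x_3 is the larger of the two.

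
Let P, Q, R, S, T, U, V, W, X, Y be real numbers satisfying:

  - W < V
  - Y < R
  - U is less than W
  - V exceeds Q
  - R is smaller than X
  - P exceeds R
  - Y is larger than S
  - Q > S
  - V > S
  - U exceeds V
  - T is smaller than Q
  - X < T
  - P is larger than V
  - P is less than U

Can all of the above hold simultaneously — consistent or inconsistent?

We have W < V stated directly, yet also V < P < U < W by chaining the others — so V < W. Contradiction.

inconsistent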